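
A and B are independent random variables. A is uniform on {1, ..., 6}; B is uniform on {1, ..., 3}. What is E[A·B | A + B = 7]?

28/3

Outcomes with A + B = 7: (4,3), (5,2), (6,1), each with probability 1/18.
E[A·B | A + B = 7] = (12 + 10 + 6) / 3 = 28/3.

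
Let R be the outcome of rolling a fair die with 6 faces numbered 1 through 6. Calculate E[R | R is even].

Given R is even, R is equally likely to be any of {2, 4, 6}.
E[R | R is even] = (2 + 4 + 6) / 3 = 4.

4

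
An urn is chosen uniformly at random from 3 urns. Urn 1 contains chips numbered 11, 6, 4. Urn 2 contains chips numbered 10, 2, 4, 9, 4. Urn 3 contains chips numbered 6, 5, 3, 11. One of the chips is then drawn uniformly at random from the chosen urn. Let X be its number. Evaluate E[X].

E[X | urn 1] = (11+6+4)/3 = 7.
E[X | urn 2] = (10+2+4+9+4)/5 = 29/5.
E[X | urn 3] = (6+5+3+11)/4 = 25/4.
E[X] = (1/3)·(7) + (1/3)·(29/5) + (1/3)·(25/4) = 127/20.

127/20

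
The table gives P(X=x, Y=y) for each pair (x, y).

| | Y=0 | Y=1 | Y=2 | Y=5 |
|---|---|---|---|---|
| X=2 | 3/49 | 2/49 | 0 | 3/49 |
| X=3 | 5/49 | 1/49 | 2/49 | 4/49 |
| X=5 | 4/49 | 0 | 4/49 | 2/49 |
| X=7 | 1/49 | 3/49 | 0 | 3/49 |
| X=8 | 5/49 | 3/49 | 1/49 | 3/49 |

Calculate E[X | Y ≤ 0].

44/9

P(Y ≤ 0) = 18/49.
Σ X·P over the event = 2·(3/49) + 3·(5/49) + 5·(4/49) + 7·(1/49) + 8·(5/49) = 88/49.
E[X | Y ≤ 0] = (88/49) / (18/49) = 44/9.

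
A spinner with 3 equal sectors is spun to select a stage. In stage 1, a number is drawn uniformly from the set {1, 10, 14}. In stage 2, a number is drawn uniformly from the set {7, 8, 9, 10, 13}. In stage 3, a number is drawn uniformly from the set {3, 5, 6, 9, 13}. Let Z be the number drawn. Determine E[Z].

E[Z | stage 1] = (1+10+14)/3 = 25/3.
E[Z | stage 2] = (7+8+9+10+13)/5 = 47/5.
E[Z | stage 3] = (3+5+6+9+13)/5 = 36/5.
E[Z] = (1/3)·(25/3) + (1/3)·(47/5) + (1/3)·(36/5) = 374/45.

374/45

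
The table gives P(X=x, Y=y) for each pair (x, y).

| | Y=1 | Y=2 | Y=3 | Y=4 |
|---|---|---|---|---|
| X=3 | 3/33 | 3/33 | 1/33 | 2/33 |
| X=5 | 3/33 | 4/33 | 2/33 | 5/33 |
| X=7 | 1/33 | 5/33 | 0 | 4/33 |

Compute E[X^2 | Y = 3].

P(Y = 3) = 1/11.
Σ X^2·P over the event = 9·(1/33) + 25·(2/33) = 59/33.
E[X^2 | Y = 3] = (59/33) / (1/11) = 59/3.

59/3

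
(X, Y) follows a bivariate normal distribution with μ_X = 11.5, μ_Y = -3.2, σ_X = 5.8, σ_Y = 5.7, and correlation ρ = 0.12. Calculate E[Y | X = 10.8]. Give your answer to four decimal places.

The regression of Y on X has slope ρ·σ_Y/σ_X and passes through (μ_X, μ_Y).
E[Y | X=10.8] = -3.2 + (0.12)·(5.7/5.8)·(10.8 − (11.5)) = -3.2 + (0.11793)·(-0.7) = -3.2826.

-3.2826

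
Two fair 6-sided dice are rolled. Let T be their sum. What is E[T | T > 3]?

244/33

P(T > 3) = 11/12.
E[T | T > 3] = (61/9) / (11/12) = 244/33.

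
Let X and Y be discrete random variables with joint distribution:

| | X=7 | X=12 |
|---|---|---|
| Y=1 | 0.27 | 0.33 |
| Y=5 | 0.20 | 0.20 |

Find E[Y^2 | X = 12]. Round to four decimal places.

P(X = 12) = 0.53.
Σ Y^2·P over the event = 1·(0.33) + 25·(0.20) = 5.33.
E[Y^2 | X = 12] = (5.33) / (0.53) = 10.0566.

10.0566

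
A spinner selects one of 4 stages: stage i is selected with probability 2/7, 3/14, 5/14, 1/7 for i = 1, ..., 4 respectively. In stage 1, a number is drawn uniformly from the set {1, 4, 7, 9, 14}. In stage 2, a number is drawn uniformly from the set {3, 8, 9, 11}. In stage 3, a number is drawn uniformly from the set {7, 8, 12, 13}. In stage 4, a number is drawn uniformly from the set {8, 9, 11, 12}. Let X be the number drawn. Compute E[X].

485/56

E[X | stage 1] = (1+4+7+9+14)/5 = 7.
E[X | stage 2] = (3+8+9+11)/4 = 31/4.
E[X | stage 3] = (7+8+12+13)/4 = 10.
E[X | stage 4] = (8+9+11+12)/4 = 10.
E[X] = (2/7)·(7) + (3/14)·(31/4) + (5/14)·(10) + (1/7)·(10) = 485/56.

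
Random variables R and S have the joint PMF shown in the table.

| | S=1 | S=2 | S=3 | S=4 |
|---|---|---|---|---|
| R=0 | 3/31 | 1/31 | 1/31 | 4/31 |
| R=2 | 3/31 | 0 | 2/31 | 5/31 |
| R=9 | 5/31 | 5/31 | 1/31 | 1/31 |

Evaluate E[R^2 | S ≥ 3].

95/7

P(S ≥ 3) = 14/31.
Summing R^2·P(R=x,S=y) over the conditioning event gives 190/31.
E[R^2 | S ≥ 3] = (190/31) / (14/31) = 95/7.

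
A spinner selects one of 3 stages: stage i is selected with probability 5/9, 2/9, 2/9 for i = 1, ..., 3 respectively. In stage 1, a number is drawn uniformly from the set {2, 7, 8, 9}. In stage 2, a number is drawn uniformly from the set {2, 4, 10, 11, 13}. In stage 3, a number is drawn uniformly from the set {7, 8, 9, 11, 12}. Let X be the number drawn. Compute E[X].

E[X | stage 1] = (2+7+8+9)/4 = 13/2.
E[X | stage 2] = (2+4+10+11+13)/5 = 8.
E[X | stage 3] = (7+8+9+11+12)/5 = 47/5.
E[X] = (5/9)·(13/2) + (2/9)·(8) + (2/9)·(47/5) = 673/90.

673/90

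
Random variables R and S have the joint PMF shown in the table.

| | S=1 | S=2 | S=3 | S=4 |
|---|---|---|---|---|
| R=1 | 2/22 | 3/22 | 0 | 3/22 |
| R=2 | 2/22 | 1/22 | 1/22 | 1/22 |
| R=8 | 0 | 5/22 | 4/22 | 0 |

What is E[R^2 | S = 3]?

52

P(S = 3) = 5/22.
Σ R^2·P over the event = 4·(1/22) + 64·(4/22) = 130/11.
E[R^2 | S = 3] = (130/11) / (5/22) = 52.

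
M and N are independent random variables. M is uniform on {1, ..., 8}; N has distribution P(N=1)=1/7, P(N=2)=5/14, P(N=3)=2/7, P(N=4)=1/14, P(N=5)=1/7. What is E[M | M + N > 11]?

P(M + N > 11) = 5/112.
Summing M·P(x,y) over outcomes with M + N > 11 gives 19/56.
E[M | M + N > 11] = (19/56) / (5/112) = 38/5.

38/5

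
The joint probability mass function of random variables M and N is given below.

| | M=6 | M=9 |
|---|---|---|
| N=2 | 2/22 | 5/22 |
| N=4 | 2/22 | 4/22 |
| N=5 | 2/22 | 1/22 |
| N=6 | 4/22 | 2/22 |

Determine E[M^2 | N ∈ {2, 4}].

873/13

P(N ∈ {2, 4}) = 13/22.
Summing M^2·P(M=x,N=y) over the conditioning event gives 873/22.
E[M^2 | N ∈ {2, 4}] = (873/22) / (13/22) = 873/13.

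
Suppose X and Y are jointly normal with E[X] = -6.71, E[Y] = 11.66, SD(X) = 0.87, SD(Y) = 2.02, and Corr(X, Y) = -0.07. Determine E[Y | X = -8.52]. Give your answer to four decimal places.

11.9542

E[Y | X=x] = μ_Y + ρ(σ_Y/σ_X)(x − μ_X) for jointly normal variables.
E[Y | X=-8.52] = 11.66 + (-0.07)·(2.02/0.87)·(-8.52 − (-6.71)) = 11.66 + (-0.16253)·(-1.81) = 11.9542.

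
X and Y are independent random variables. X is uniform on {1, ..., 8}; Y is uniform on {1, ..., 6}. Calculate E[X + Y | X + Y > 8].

P(X + Y > 8) = 7/16.
Summing (X+Y)·P(x,y) over outcomes with X + Y > 8 gives 14/3.
E[X + Y | X + Y > 8] = (14/3) / (7/16) = 32/3.

32/3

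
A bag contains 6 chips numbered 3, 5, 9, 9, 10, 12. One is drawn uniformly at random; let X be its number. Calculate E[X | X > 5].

10

P(X > 5) = 2/3.
Σ over the event: 9·1/3 + 10·1/6 + 12·1/6 = 20/3.
E[X | X > 5] = (20/3) / (2/3) = 10.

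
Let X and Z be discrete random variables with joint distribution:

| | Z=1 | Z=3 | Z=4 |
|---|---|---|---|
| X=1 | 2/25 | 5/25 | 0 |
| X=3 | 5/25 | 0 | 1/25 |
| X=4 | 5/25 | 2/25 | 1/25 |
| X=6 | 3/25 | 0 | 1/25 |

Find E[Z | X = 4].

P(X = 4) = 8/25.
Σ Z·P over the event = 1·(5/25) + 3·(2/25) + 4·(1/25) = 3/5.
E[Z | X = 4] = (3/5) / (8/25) = 15/8.

15/8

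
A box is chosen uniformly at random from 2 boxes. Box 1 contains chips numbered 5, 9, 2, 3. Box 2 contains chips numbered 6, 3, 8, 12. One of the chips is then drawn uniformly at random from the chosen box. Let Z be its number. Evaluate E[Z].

E[Z | box 1] = (5+9+2+3)/4 = 19/4.
E[Z | box 2] = (6+3+8+12)/4 = 29/4.
E[Z] = (1/2)·(19/4) + (1/2)·(29/4) = 6.

6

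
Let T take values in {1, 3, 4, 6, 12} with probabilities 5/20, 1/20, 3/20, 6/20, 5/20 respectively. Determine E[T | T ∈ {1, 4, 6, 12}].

113/19

P(T ∈ {1, 4, 6, 12}) = 19/20.
Σ over the event: 1·1/4 + 4·3/20 + 6·3/10 + 12·1/4 = 113/20.
E[T | T ∈ {1, 4, 6, 12}] = (113/20) / (19/20) = 113/19.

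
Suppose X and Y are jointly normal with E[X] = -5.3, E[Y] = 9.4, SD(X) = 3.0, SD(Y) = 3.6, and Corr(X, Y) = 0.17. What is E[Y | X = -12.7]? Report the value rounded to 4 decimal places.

For a bivariate normal, E[Y | X=x] = μ_Y + ρ·(σ_Y/σ_X)·(x − μ_X).
E[Y | X=-12.7] = 9.4 + (0.17)·(3.6/3.0)·(-12.7 − (-5.3)) = 9.4 + (0.204)·(-7.4) = 7.8904.

7.8904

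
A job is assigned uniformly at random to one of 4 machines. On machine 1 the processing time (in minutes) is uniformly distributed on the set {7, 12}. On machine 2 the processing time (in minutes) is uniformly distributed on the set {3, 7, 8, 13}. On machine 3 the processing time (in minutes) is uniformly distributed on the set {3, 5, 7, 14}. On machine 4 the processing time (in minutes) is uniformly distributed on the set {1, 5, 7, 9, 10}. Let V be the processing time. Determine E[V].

E[V | machine 1] = (7+12)/2 = 19/2.
E[V | machine 2] = (3+7+8+13)/4 = 31/4.
E[V | machine 3] = (3+5+7+14)/4 = 29/4.
E[V | machine 4] = (1+5+7+9+10)/5 = 32/5.
By the law of total expectation,
E[V] = (1/4)·(19/2) + (1/4)·(31/4) + (1/4)·(29/4) + (1/4)·(32/5) = 309/40.

309/40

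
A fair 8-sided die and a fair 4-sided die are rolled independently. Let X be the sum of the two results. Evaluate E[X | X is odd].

7

P(X is odd) = 1/2.
Σ over the event: 3·1/16 + 5·1/8 + 7·1/8 + 9·1/8 + 11·1/16 = 7/2.
E[X | X is odd] = (7/2) / (1/2) = 7.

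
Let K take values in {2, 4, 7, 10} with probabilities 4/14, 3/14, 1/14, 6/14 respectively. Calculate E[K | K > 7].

10

P(K > 7) = 3/7.
Σ over the event: 10·3/7 = 30/7.
E[K | K > 7] = (30/7) / (3/7) = 10.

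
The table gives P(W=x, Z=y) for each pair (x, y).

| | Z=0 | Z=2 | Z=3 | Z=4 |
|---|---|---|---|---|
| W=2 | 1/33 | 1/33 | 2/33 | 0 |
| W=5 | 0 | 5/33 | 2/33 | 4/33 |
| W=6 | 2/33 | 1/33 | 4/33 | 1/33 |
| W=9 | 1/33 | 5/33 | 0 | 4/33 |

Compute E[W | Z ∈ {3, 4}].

100/17

P(Z ∈ {3, 4}) = 17/33.
Σ W·P over the event = 2·(2/33) + 5·(2/33) + 5·(4/33) + 6·(4/33) + 6·(1/33) + 9·(4/33) = 100/33.
E[W | Z ∈ {3, 4}] = (100/33) / (17/33) = 100/17.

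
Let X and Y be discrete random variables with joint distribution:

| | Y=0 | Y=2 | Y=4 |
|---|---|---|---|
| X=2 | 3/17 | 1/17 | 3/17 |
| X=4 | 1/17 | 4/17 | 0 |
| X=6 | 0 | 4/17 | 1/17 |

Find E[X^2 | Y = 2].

212/9

P(Y = 2) = 9/17.
Σ X^2·P over the event = 4·(1/17) + 16·(4/17) + 36·(4/17) = 212/17.
E[X^2 | Y = 2] = (212/17) / (9/17) = 212/9.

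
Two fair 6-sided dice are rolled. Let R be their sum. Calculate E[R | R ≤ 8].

P(R ≤ 8) = 13/18.
Σ over the event: 2·1/36 + 3·1/18 + 4·1/12 + 5·1/9 + 6·5/36 + 7·1/6 + 8·5/36 = 38/9.
E[R | R ≤ 8] = (38/9) / (13/18) = 76/13.

76/13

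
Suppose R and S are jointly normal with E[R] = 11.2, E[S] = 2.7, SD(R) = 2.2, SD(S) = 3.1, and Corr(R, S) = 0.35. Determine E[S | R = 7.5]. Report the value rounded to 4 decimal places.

0.8752

The regression of S on R has slope ρ·σ_S/σ_R and passes through (μ_R, μ_S).
E[S | R=7.5] = 2.7 + (0.35)·(3.1/2.2)·(7.5 − (11.2)) = 2.7 + (0.49318)·(-3.7) = 0.8752.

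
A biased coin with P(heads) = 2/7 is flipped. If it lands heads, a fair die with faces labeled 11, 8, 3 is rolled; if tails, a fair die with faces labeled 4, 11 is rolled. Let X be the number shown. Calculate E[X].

E[X | heads] = (11+8+3)/3 = 22/3.
E[X | tails] = (4+11)/2 = 15/2.
By the law of total expectation,
E[X] = (2/7)·(22/3) + (5/7)·(15/2) = 313/42.

313/42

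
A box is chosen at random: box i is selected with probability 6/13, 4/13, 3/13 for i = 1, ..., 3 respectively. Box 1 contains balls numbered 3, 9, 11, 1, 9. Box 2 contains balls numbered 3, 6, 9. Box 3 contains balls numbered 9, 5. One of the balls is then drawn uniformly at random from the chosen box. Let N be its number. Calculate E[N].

423/65

E[N | box 1] = (3+9+11+1+9)/5 = 33/5.
E[N | box 2] = (3+6+9)/3 = 6.
E[N | box 3] = (9+5)/2 = 7.
E[N] = (6/13)·(33/5) + (4/13)·(6) + (3/13)·(7) = 423/65.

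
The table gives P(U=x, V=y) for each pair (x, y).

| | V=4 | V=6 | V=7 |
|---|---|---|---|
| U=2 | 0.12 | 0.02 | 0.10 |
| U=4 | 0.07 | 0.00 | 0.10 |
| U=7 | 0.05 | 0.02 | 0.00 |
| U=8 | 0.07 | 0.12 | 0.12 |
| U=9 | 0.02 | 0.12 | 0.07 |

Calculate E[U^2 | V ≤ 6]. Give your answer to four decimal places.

P(V ≤ 6) = 0.61.
Summing U^2·P(U=x,V=y) over the conditioning event gives 28.61.
E[U^2 | V ≤ 6] = (28.61) / (0.61) = 46.9016.

46.9016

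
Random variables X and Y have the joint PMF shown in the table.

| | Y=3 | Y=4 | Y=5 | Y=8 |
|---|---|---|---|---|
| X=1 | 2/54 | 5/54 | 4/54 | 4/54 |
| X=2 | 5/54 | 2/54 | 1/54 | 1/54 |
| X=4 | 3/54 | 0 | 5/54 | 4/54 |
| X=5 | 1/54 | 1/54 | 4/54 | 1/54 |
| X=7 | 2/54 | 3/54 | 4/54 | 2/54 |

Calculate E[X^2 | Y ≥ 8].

P(Y ≥ 8) = 2/9.
Σ X^2·P over the event = 1·(4/54) + 4·(1/54) + 16·(4/54) + 25·(1/54) + 49·(2/54) = 65/18.
E[X^2 | Y ≥ 8] = (65/18) / (2/9) = 65/4.

65/4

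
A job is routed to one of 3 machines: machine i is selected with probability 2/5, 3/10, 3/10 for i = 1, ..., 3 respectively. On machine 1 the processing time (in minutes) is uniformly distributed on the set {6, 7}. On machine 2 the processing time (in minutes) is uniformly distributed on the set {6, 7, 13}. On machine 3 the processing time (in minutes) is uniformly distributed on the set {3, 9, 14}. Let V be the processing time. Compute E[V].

39/5

E[V | machine 1] = (6+7)/2 = 13/2.
E[V | machine 2] = (6+7+13)/3 = 26/3.
E[V | machine 3] = (3+9+14)/3 = 26/3.
By the law of total expectation,
E[V] = (2/5)·(13/2) + (3/10)·(26/3) + (3/10)·(26/3) = 39/5.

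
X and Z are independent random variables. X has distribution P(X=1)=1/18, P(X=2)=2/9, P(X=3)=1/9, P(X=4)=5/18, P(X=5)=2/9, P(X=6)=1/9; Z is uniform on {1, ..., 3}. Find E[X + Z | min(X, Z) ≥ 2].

217/34

P(min(X, Z) ≥ 2) = 17/27.
Summing (X+Z)·P(x,y) over outcomes with min(X, Z) ≥ 2 gives 217/54.
E[X + Z | min(X, Z) ≥ 2] = (217/54) / (17/27) = 217/34.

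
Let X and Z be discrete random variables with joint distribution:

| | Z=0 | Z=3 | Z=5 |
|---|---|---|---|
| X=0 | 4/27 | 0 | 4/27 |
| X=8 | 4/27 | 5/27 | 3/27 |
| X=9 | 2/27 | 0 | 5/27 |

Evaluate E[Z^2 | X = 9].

P(X = 9) = 7/27.
Σ Z^2·P over the event = 0·(2/27) + 25·(5/27) = 125/27.
E[Z^2 | X = 9] = (125/27) / (7/27) = 125/7.

125/7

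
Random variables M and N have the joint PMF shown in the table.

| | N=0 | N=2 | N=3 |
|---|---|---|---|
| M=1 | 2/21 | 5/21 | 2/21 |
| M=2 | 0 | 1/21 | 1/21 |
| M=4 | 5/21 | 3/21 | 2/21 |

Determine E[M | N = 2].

19/9

P(N = 2) = 3/7.
Σ M·P over the event = 1·(5/21) + 2·(1/21) + 4·(3/21) = 19/21.
E[M | N = 2] = (19/21) / (3/7) = 19/9.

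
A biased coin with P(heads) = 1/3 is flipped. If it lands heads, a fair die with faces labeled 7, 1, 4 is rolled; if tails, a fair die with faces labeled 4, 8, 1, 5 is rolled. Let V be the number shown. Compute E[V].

E[V | heads] = (7+1+4)/3 = 4.
E[V | tails] = (4+8+1+5)/4 = 9/2.
E[V] = (1/3)·(4) + (2/3)·(9/2) = 13/3.

13/3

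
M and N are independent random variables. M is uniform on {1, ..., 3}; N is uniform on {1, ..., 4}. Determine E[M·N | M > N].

Outcomes with M > N: (2,1), (3,1), (3,2), each with probability 1/12.
E[M·N | M > N] = (2 + 3 + 6) / 3 = 11/3.

11/3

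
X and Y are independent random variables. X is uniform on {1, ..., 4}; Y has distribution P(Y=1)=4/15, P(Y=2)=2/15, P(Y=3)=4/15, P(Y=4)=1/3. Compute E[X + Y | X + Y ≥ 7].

P(X + Y ≥ 7) = 7/30.
Summing (X+Y)·P(x,y) over outcomes with X + Y ≥ 7 gives 103/60.
E[X + Y | X + Y ≥ 7] = (103/60) / (7/30) = 103/14.

103/14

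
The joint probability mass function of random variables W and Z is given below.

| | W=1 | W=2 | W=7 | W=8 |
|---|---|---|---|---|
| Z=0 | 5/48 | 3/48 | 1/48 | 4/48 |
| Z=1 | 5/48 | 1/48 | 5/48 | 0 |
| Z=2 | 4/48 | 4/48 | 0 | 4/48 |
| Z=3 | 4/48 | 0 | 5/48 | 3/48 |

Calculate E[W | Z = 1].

P(Z = 1) = 11/48.
Σ W·P over the event = 1·(5/48) + 2·(1/48) + 7·(5/48) = 7/8.
E[W | Z = 1] = (7/8) / (11/48) = 42/11.

42/11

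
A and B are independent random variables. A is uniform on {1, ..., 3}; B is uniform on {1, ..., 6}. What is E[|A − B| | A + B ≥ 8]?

3

P(A + B ≥ 8) = 1/6.
Summing |A−B|·P(x,y) over outcomes with A + B ≥ 8 gives 1/2.
E[|A − B| | A + B ≥ 8] = (1/2) / (1/6) = 3.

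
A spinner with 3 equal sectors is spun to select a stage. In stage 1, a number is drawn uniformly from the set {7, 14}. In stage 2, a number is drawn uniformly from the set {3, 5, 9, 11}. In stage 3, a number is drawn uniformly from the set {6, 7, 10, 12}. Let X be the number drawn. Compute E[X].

35/4

E[X | stage 1] = (7+14)/2 = 21/2.
E[X | stage 2] = (3+5+9+11)/4 = 7.
E[X | stage 3] = (6+7+10+12)/4 = 35/4.
E[X] = (1/3)·(21/2) + (1/3)·(7) + (1/3)·(35/4) = 35/4.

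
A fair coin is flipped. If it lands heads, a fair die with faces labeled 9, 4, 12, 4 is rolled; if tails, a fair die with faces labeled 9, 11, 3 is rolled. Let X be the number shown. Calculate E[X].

E[X | heads] = (9+4+12+4)/4 = 29/4.
E[X | tails] = (9+11+3)/3 = 23/3.
By the law of total expectation,
E[X] = (1/2)·(29/4) + (1/2)·(23/3) = 179/24.

179/24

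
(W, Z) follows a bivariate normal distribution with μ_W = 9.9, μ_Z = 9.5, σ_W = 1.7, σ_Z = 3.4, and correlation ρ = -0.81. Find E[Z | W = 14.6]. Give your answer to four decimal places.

For a bivariate normal, E[Z | W=x] = μ_Z + ρ·(σ_Z/σ_W)·(x − μ_W).
E[Z | W=14.6] = 9.5 + (-0.81)·(3.4/1.7)·(14.6 − (9.9)) = 9.5 + (-1.62)·(4.7) = 1.8860.

1.8860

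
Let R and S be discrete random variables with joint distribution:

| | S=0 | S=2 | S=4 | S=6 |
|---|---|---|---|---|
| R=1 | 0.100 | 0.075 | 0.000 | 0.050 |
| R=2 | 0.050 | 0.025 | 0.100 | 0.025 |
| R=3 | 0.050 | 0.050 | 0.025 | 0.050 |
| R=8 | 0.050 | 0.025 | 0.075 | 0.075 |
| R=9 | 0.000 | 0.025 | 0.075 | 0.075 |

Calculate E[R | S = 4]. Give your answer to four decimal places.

5.6364

P(S = 4) = 0.275.
Σ R·P over the event = 2·(0.100) + 3·(0.025) + 8·(0.075) + 9·(0.075) = 1.550.
E[R | S = 4] = (1.550) / (0.275) = 5.6364.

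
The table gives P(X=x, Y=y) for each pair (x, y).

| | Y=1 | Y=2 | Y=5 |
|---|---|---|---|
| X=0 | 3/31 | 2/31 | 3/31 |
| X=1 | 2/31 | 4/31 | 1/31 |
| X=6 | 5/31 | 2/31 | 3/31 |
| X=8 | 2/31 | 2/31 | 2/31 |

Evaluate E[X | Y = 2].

P(Y = 2) = 10/31.
Σ X·P over the event = 0·(2/31) + 1·(4/31) + 6·(2/31) + 8·(2/31) = 32/31.
E[X | Y = 2] = (32/31) / (10/31) = 16/5.

16/5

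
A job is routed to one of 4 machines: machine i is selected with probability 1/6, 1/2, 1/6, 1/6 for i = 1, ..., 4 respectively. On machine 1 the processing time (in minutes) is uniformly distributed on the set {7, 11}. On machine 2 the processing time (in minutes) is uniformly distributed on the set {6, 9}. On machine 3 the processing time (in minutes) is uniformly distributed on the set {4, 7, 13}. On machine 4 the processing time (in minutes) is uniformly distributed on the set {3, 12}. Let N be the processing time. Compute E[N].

E[N | machine 1] = (7+11)/2 = 9.
E[N | machine 2] = (6+9)/2 = 15/2.
E[N | machine 3] = (4+7+13)/3 = 8.
E[N | machine 4] = (3+12)/2 = 15/2.
By the law of total expectation,
E[N] = (1/6)·(9) + (1/2)·(15/2) + (1/6)·(8) + (1/6)·(15/2) = 47/6.

47/6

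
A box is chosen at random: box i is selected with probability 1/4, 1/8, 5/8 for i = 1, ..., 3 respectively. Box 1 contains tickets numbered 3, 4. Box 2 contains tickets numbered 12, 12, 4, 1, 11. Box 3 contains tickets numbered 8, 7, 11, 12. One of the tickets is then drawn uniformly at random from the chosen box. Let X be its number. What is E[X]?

E[X | box 1] = (3+4)/2 = 7/2.
E[X | box 2] = (12+12+4+1+11)/5 = 8.
E[X | box 3] = (8+7+11+12)/4 = 19/2.
By the law of total expectation,
E[X] = (1/4)·(7/2) + (1/8)·(8) + (5/8)·(19/2) = 125/16.

125/16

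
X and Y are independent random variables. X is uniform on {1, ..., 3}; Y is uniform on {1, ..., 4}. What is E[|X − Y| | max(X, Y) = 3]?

P(max(X, Y) = 3) = 5/12.
Summing |X−Y|·P(x,y) over outcomes with max(X, Y) = 3 gives 1/2.
E[|X − Y| | max(X, Y) = 3] = (1/2) / (5/12) = 6/5.

6/5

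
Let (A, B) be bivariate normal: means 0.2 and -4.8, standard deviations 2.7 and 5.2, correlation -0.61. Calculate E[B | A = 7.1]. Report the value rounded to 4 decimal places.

The regression of B on A has slope ρ·σ_B/σ_A and passes through (μ_A, μ_B).
E[B | A=7.1] = -4.8 + (-0.61)·(5.2/2.7)·(7.1 − (0.2)) = -4.8 + (-1.17481)·(6.9) = -12.9062.

-12.9062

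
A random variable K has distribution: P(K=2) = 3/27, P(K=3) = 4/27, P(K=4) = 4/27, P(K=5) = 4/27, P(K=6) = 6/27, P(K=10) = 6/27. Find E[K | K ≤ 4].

P(K ≤ 4) = 11/27.
Σ over the event: 2·1/9 + 3·4/27 + 4·4/27 = 34/27.
E[K | K ≤ 4] = (34/27) / (11/27) = 34/11.

34/11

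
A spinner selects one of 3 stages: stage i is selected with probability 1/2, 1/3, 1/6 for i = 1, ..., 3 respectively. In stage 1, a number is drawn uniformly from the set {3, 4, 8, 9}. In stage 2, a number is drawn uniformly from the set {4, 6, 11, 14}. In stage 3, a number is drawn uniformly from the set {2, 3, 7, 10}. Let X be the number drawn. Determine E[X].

E[X | stage 1] = (3+4+8+9)/4 = 6.
E[X | stage 2] = (4+6+11+14)/4 = 35/4.
E[X | stage 3] = (2+3+7+10)/4 = 11/2.
By the law of total expectation,
E[X] = (1/2)·(6) + (1/3)·(35/4) + (1/6)·(11/2) = 41/6.

41/6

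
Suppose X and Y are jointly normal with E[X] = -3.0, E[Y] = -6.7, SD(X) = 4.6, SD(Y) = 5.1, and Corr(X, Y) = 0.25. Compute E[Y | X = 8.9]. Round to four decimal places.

-3.4016

E[Y | X=x] = μ_Y + ρ(σ_Y/σ_X)(x − μ_X) for jointly normal variables.
E[Y | X=8.9] = -6.7 + (0.25)·(5.1/4.6)·(8.9 − (-3.0)) = -6.7 + (0.277174)·(11.9) = -3.4016.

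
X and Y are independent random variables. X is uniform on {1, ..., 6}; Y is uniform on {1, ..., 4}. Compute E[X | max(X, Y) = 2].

P(max(X, Y) = 2) = 1/8.
Summing X·P(x,y) over outcomes with max(X, Y) = 2 gives 5/24.
E[X | max(X, Y) = 2] = (5/24) / (1/8) = 5/3.

5/3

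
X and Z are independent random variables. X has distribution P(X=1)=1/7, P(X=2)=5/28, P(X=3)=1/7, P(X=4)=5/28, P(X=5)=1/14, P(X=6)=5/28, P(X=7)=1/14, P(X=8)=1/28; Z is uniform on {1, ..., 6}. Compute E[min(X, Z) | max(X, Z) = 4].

P(max(X, Z) = 4) = 11/56.
Summing min(X,Z)·P(x,y) over outcomes with max(X, Z) = 4 gives 19/42.
E[min(X, Z) | max(X, Z) = 4] = (19/42) / (11/56) = 76/33.

76/33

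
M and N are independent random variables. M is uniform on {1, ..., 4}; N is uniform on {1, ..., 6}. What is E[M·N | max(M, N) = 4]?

64/7

Outcomes with max(M, N) = 4: (1,4), (2,4), (3,4), (4,1), (4,2), (4,3), (4,4), each with probability 1/24.
E[M·N | max(M, N) = 4] = (4 + 8 + 12 + 4 + 8 + 12 + 16) / 7 = 64/7.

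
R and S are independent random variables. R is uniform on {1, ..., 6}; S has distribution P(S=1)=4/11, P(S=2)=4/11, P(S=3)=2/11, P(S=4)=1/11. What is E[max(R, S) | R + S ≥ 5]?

P(R + S ≥ 5) = 2/3.
Summing max(R,S)·P(x,y) over outcomes with R + S ≥ 5 gives 67/22.
E[max(R, S) | R + S ≥ 5] = (67/22) / (2/3) = 201/44.

201/44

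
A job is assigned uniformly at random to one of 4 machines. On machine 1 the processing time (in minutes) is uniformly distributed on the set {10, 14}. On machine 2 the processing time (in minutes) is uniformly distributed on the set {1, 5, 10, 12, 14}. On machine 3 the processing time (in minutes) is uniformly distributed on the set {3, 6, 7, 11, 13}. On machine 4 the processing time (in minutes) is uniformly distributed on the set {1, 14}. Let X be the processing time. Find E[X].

E[X | machine 1] = (10+14)/2 = 12.
E[X | machine 2] = (1+5+10+12+14)/5 = 42/5.
E[X | machine 3] = (3+6+7+11+13)/5 = 8.
E[X | machine 4] = (1+14)/2 = 15/2.
By the law of total expectation,
E[X] = (1/4)·(12) + (1/4)·(42/5) + (1/4)·(8) + (1/4)·(15/2) = 359/40.

359/40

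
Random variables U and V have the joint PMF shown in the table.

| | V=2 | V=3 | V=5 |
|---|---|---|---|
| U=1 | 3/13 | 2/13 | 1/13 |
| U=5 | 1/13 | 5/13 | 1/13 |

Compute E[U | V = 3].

27/7

P(V = 3) = 7/13.
Summing U·P(U=x,V=y) over the conditioning event gives 27/13.
E[U | V = 3] = (27/13) / (7/13) = 27/7.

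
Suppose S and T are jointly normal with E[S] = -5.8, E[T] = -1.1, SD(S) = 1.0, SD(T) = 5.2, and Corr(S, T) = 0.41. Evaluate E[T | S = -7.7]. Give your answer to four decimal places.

-5.1508

For a bivariate normal, E[T | S=x] = μ_T + ρ·(σ_T/σ_S)·(x − μ_S).
E[T | S=-7.7] = -1.1 + (0.41)·(5.2/1.0)·(-7.7 − (-5.8)) = -1.1 + (2.132)·(-1.9) = -5.1508.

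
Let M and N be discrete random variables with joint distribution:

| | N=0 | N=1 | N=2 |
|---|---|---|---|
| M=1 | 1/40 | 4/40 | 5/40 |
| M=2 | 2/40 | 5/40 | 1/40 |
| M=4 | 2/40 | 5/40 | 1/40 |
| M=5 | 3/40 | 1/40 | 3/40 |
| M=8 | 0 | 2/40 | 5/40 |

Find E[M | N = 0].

7/2

P(N = 0) = 1/5.
Σ M·P over the event = 1·(1/40) + 2·(2/40) + 4·(2/40) + 5·(3/40) = 7/10.
E[M | N = 0] = (7/10) / (1/5) = 7/2.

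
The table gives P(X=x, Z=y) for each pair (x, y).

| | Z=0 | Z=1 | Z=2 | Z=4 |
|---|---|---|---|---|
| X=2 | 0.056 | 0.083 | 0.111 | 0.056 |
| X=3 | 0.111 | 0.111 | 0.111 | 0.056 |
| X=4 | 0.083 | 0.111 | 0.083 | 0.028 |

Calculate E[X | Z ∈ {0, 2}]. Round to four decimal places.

P(Z ∈ {0, 2}) = 0.555.
Σ X·P over the event = 2·(0.056) + 2·(0.111) + 3·(0.111) + 3·(0.111) + 4·(0.083) + 4·(0.083) = 1.664.
E[X | Z ∈ {0, 2}] = (1.664) / (0.555) = 2.9982.

2.9982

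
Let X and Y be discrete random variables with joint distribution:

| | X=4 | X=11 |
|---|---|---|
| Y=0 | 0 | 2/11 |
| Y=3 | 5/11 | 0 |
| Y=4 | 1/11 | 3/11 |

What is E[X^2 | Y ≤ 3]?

46

P(Y ≤ 3) = 7/11.
Σ X^2·P over the event = 16·(5/11) + 121·(2/11) = 322/11.
E[X^2 | Y ≤ 3] = (322/11) / (7/11) = 46.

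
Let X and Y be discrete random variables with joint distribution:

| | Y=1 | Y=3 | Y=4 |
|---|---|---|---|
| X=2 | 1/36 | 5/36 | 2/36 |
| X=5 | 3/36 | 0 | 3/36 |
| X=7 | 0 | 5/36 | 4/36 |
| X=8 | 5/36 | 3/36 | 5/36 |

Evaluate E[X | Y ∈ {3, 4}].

52/9

P(Y ∈ {3, 4}) = 3/4.
Summing X·P(X=x,Y=y) over the conditioning event gives 13/3.
E[X | Y ∈ {3, 4}] = (13/3) / (3/4) = 52/9.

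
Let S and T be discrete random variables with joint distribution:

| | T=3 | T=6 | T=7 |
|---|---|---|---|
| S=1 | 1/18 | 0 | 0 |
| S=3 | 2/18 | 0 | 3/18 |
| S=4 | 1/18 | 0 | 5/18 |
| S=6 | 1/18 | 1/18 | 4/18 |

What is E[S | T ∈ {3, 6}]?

P(T ∈ {3, 6}) = 1/3.
Σ S·P over the event = 1·(1/18) + 3·(2/18) + 4·(1/18) + 6·(1/18) + 6·(1/18) = 23/18.
E[S | T ∈ {3, 6}] = (23/18) / (1/3) = 23/6.

23/6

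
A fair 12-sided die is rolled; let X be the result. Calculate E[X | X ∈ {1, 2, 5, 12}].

5

P(X ∈ {1, 2, 5, 12}) = 1/3.
Σ over the event: 1·1/12 + 2·1/12 + 5·1/12 + 12·1/12 = 5/3.
E[X | X ∈ {1, 2, 5, 12}] = (5/3) / (1/3) = 5.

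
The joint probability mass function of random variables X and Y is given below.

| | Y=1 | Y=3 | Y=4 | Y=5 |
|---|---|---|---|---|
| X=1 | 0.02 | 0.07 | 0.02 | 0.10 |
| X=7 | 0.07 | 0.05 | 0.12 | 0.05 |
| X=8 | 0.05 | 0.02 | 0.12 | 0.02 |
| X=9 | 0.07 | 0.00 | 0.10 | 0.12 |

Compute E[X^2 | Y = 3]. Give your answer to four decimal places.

P(Y = 3) = 0.14.
Σ X^2·P over the event = 1·(0.07) + 49·(0.05) + 64·(0.02) = 3.80.
E[X^2 | Y = 3] = (3.80) / (0.14) = 27.1429.

27.1429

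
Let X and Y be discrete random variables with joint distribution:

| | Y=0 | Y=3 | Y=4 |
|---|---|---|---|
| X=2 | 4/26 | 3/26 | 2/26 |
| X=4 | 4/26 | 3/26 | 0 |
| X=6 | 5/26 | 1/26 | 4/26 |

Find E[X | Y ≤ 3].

P(Y ≤ 3) = 10/13.
Σ X·P over the event = 2·(4/26) + 2·(3/26) + 4·(4/26) + 4·(3/26) + 6·(5/26) + 6·(1/26) = 3.
E[X | Y ≤ 3] = (3) / (10/13) = 39/10.

39/10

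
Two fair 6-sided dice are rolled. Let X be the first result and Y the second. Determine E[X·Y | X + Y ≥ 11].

P(X + Y ≥ 11) = 1/12.
Summing XY·P(x,y) over outcomes with X + Y ≥ 11 gives 8/3.
E[X·Y | X + Y ≥ 11] = (8/3) / (1/12) = 32.

32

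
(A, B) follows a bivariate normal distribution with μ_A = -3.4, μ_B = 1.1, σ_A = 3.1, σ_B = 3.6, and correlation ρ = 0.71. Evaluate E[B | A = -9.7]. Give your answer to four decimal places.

E[B | A=x] = μ_B + ρ(σ_B/σ_A)(x − μ_A) for jointly normal variables.
E[B | A=-9.7] = 1.1 + (0.71)·(3.6/3.1)·(-9.7 − (-3.4)) = 1.1 + (0.82452)·(-6.3) = -4.0945.

-4.0945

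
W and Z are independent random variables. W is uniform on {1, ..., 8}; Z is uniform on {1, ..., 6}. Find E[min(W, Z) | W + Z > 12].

Outcomes with W + Z > 12: (7,6), (8,5), (8,6), each with probability 1/48.
E[min(W, Z) | W + Z > 12] = (6 + 5 + 6) / 3 = 17/3.

17/3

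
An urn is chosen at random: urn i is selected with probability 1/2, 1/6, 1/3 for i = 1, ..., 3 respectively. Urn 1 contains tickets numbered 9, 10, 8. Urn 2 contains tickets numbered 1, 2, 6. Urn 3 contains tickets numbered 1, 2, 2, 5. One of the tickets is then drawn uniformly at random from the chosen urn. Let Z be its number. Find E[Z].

E[Z | urn 1] = (9+10+8)/3 = 9.
E[Z | urn 2] = (1+2+6)/3 = 3.
E[Z | urn 3] = (1+2+2+5)/4 = 5/2.
By the law of total expectation,
E[Z] = (1/2)·(9) + (1/6)·(3) + (1/3)·(5/2) = 35/6.

35/6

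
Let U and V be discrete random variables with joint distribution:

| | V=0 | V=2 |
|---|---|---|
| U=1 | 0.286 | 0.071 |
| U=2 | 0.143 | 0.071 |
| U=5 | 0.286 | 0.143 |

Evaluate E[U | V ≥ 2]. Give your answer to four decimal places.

P(V ≥ 2) = 0.285.
Σ U·P over the event = 1·(0.071) + 2·(0.071) + 5·(0.143) = 0.928.
E[U | V ≥ 2] = (0.928) / (0.285) = 3.2561.

3.2561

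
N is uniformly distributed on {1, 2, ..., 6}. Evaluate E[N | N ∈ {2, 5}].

7/2

P(N ∈ {2, 5}) = 1/3.
Σ over the event: 2·1/6 + 5·1/6 = 7/6.
E[N | N ∈ {2, 5}] = (7/6) / (1/3) = 7/2.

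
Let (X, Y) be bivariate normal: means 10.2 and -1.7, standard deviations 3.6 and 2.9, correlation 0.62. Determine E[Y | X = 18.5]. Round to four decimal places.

2.4454

For a bivariate normal, E[Y | X=x] = μ_Y + ρ·(σ_Y/σ_X)·(x − μ_X).
E[Y | X=18.5] = -1.7 + (0.62)·(2.9/3.6)·(18.5 − (10.2)) = -1.7 + (0.49944)·(8.3) = 2.4454.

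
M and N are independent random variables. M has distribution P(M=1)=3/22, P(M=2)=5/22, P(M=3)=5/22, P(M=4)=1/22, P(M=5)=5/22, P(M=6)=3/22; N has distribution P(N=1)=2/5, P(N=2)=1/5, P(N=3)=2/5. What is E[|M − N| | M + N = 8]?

P(M + N = 8) = 13/110.
Summing |M−N|·P(x,y) over outcomes with M + N = 8 gives 16/55.
E[|M − N| | M + N = 8] = (16/55) / (13/110) = 32/13.

32/13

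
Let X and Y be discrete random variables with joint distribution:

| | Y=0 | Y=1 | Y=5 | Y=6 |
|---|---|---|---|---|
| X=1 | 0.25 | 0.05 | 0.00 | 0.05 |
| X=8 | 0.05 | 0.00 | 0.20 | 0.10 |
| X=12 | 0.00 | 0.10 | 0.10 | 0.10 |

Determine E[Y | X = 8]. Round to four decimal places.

P(X = 8) = 0.35.
Σ Y·P over the event = 0·(0.05) + 5·(0.20) + 6·(0.10) = 1.60.
E[Y | X = 8] = (1.60) / (0.35) = 4.5714.

4.5714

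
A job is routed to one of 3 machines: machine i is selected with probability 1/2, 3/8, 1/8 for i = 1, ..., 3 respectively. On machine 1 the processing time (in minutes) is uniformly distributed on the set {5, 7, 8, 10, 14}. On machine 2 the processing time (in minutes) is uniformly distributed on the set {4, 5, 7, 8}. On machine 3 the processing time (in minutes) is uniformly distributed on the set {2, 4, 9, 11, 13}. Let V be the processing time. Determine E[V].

E[V | machine 1] = (5+7+8+10+14)/5 = 44/5.
E[V | machine 2] = (4+5+7+8)/4 = 6.
E[V | machine 3] = (2+4+9+11+13)/5 = 39/5.
By the law of total expectation,
E[V] = (1/2)·(44/5) + (3/8)·(6) + (1/8)·(39/5) = 61/8.

61/8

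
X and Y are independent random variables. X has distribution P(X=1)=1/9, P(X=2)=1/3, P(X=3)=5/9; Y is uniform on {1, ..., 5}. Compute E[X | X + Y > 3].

P(X + Y > 3) = 8/9.
Summing X·P(x,y) over outcomes with X + Y > 3 gives 34/15.
E[X | X + Y > 3] = (34/15) / (8/9) = 51/20.

51/20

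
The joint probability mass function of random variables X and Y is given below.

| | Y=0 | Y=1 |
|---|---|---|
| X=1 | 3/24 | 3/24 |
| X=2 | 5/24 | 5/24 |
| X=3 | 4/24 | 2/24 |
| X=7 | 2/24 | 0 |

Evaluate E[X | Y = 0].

39/14

P(Y = 0) = 7/12.
Σ X·P over the event = 1·(3/24) + 2·(5/24) + 3·(4/24) + 7·(2/24) = 13/8.
E[X | Y = 0] = (13/8) / (7/12) = 39/14.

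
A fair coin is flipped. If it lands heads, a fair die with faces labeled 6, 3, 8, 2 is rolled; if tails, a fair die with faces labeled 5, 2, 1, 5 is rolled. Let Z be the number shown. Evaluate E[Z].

4

E[Z | heads] = (6+3+8+2)/4 = 19/4.
E[Z | tails] = (5+2+1+5)/4 = 13/4.
E[Z] = (1/2)·(19/4) + (1/2)·(13/4) = 4.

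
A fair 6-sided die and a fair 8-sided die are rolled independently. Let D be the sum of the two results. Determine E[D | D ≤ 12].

P(D ≤ 12) = 15/16.
E[D | D ≤ 12] = (43/6) / (15/16) = 344/45.

344/45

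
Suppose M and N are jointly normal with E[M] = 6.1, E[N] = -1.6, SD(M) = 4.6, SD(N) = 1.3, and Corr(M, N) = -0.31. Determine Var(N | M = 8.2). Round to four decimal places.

1.5276

For a bivariate normal, Var(N | M=x) = σ_N²(1 − ρ²).
Var(N | M=8.2) = (1.3)²·(1 − (-0.31)²) = 1.69·0.9039 = 1.5276.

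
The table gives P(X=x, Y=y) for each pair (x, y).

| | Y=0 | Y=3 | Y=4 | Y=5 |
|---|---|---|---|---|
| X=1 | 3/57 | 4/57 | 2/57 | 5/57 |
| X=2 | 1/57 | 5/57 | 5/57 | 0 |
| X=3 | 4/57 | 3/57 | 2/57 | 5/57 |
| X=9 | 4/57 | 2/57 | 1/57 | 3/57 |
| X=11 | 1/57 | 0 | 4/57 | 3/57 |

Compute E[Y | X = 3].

P(X = 3) = 14/57.
Σ Y·P over the event = 0·(4/57) + 3·(3/57) + 4·(2/57) + 5·(5/57) = 14/19.
E[Y | X = 3] = (14/19) / (14/57) = 3.

3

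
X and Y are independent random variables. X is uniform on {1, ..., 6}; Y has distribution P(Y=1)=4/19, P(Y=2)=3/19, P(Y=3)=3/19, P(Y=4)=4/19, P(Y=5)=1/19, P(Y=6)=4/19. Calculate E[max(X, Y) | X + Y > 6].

87/16

P(X + Y > 6) = 32/57.
Summing max(X,Y)·P(x,y) over outcomes with X + Y > 6 gives 58/19.
E[max(X, Y) | X + Y > 6] = (58/19) / (32/57) = 87/16.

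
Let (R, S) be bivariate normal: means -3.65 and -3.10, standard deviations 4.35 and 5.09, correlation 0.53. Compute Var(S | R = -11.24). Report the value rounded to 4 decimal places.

18.6305

For a bivariate normal, Var(S | R=x) = σ_S²(1 − ρ²).
Var(S | R=-11.24) = (5.09)²·(1 − (0.53)²) = 25.9081·0.7191 = 18.6305.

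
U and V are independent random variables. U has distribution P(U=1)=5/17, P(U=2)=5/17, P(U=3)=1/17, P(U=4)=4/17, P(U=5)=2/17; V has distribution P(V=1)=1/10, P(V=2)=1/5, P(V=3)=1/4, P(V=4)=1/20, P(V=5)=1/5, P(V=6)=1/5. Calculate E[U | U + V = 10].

13/3

P(U + V = 10) = 6/85.
Summing U·P(x,y) over outcomes with U + V = 10 gives 26/85.
E[U | U + V = 10] = (26/85) / (6/85) = 13/3.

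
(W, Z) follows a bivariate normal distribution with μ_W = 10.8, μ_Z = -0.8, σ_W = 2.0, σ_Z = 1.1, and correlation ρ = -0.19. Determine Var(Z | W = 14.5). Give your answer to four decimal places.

Var(Z | W=x) = (1 − ρ²)·σ_Z².
Var(Z | W=14.5) = (1.1)²·(1 − (-0.19)²) = 1.21·0.9639 = 1.1663.

1.1663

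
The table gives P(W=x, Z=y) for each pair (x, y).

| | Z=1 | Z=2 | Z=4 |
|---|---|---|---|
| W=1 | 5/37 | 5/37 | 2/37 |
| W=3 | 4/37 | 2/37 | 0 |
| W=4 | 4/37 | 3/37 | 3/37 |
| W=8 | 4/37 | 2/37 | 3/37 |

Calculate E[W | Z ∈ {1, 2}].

104/29

P(Z ∈ {1, 2}) = 29/37.
Σ W·P over the event = 1·(5/37) + 1·(5/37) + 3·(4/37) + 3·(2/37) + 4·(4/37) + 4·(3/37) + 8·(4/37) + 8·(2/37) = 104/37.
E[W | Z ∈ {1, 2}] = (104/37) / (29/37) = 104/29.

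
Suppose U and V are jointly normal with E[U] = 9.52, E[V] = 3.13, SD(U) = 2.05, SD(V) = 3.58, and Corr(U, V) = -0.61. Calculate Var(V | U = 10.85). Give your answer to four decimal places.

8.0474

The conditional variance in a bivariate normal is σ_V²(1 − ρ²), independent of x.
Var(V | U=10.85) = (3.58)²·(1 − (-0.61)²) = 12.8164·0.6279 = 8.0474.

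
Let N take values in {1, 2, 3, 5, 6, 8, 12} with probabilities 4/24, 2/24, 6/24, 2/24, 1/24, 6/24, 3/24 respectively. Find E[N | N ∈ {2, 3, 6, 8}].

P(N ∈ {2, 3, 6, 8}) = 5/8.
Σ over the event: 2·1/12 + 3·1/4 + 6·1/24 + 8·1/4 = 19/6.
E[N | N ∈ {2, 3, 6, 8}] = (19/6) / (5/8) = 76/15.

76/15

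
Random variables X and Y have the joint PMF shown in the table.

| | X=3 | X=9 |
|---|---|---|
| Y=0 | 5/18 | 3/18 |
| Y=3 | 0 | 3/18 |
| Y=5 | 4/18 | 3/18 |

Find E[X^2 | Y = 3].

81

P(Y = 3) = 1/6.
Summing X^2·P(X=x,Y=y) over the conditioning event gives 27/2.
E[X^2 | Y = 3] = (27/2) / (1/6) = 81.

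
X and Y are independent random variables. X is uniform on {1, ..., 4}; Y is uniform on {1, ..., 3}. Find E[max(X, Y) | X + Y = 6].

Outcomes with X + Y = 6: (3,3), (4,2), each with probability 1/12.
E[max(X, Y) | X + Y = 6] = (3 + 4) / 2 = 7/2.

7/2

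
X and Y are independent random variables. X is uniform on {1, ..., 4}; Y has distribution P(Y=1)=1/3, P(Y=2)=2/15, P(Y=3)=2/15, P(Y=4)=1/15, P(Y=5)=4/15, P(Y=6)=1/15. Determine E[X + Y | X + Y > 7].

P(X + Y > 7) = 1/5.
Summing (X+Y)·P(x,y) over outcomes with X + Y > 7 gives 103/60.
E[X + Y | X + Y > 7] = (103/60) / (1/5) = 103/12.

103/12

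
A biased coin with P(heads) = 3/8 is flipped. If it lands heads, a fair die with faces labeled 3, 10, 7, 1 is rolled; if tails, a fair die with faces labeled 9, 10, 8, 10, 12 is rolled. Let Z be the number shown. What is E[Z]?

259/32

E[Z | heads] = (3+10+7+1)/4 = 21/4.
E[Z | tails] = (9+10+8+10+12)/5 = 49/5.
E[Z] = (3/8)·(21/4) + (5/8)·(49/5) = 259/32.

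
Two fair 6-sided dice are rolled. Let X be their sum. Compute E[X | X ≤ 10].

P(X ≤ 10) = 11/12.
E[X | X ≤ 10] = (109/18) / (11/12) = 218/33.

218/33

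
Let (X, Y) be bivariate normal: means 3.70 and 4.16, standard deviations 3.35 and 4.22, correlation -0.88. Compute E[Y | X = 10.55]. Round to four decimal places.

-3.4335

E[Y | X=x] = μ_Y + ρ(σ_Y/σ_X)(x − μ_X) for jointly normal variables.
E[Y | X=10.55] = 4.16 + (-0.88)·(4.22/3.35)·(10.55 − (3.70)) = 4.16 + (-1.10854)·(6.85) = -3.4335.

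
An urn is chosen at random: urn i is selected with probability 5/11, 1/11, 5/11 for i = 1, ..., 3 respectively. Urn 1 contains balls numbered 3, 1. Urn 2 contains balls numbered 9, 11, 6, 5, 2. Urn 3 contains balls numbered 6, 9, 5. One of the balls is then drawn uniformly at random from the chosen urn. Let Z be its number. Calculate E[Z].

E[Z | urn 1] = (3+1)/2 = 2.
E[Z | urn 2] = (9+11+6+5+2)/5 = 33/5.
E[Z | urn 3] = (6+9+5)/3 = 20/3.
E[Z] = (5/11)·(2) + (1/11)·(33/5) + (5/11)·(20/3) = 749/165.

749/165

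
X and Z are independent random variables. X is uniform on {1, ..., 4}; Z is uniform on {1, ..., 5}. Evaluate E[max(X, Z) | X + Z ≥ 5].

P(X + Z ≥ 5) = 7/10.
Summing max(X,Z)·P(x,y) over outcomes with X + Z ≥ 5 gives 57/20.
E[max(X, Z) | X + Z ≥ 5] = (57/20) / (7/10) = 57/14.

57/14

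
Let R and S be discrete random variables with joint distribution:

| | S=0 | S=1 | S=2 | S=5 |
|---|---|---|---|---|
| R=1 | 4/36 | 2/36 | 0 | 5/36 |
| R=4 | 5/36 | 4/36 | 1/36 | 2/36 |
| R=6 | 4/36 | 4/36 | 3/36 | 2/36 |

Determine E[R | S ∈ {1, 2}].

P(S ∈ {1, 2}) = 7/18.
Σ R·P over the event = 1·(2/36) + 4·(4/36) + 4·(1/36) + 6·(4/36) + 6·(3/36) = 16/9.
E[R | S ∈ {1, 2}] = (16/9) / (7/18) = 32/7.

32/7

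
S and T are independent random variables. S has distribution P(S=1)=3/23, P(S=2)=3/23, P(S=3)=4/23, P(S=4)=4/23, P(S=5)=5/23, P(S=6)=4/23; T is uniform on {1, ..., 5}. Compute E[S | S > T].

P(S > T) = 63/115.
Summing S·P(x,y) over outcomes with S > T gives 298/115.
E[S | S > T] = (298/115) / (63/115) = 298/63.

298/63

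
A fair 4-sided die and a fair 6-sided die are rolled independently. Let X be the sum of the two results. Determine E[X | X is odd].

P(X is odd) = 1/2.
Σ over the event: 3·1/12 + 5·1/6 + 7·1/6 + 9·1/12 = 3.
E[X | X is odd] = (3) / (1/2) = 6.

6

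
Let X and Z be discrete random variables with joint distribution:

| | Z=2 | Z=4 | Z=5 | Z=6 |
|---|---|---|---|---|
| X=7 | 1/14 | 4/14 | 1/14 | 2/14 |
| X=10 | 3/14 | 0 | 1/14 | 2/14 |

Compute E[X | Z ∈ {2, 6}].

71/8

P(Z ∈ {2, 6}) = 4/7.
Σ X·P over the event = 7·(1/14) + 7·(2/14) + 10·(3/14) + 10·(2/14) = 71/14.
E[X | Z ∈ {2, 6}] = (71/14) / (4/7) = 71/8.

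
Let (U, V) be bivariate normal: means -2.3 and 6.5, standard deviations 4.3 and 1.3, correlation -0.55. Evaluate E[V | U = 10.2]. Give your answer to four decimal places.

4.4215

E[V | U=x] = μ_V + ρ(σ_V/σ_U)(x − μ_U) for jointly normal variables.
E[V | U=10.2] = 6.5 + (-0.55)·(1.3/4.3)·(10.2 − (-2.3)) = 6.5 + (-0.16628)·(12.5) = 4.4215.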